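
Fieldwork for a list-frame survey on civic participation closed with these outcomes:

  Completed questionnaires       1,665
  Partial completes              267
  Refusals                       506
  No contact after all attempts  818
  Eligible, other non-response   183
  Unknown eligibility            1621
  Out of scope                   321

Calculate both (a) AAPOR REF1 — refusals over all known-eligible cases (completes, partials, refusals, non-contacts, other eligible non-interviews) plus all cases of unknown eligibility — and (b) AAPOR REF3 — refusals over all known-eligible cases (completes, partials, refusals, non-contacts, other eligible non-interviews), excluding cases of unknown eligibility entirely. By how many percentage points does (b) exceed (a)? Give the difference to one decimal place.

4.7

Num → 506
Denominator → 1665 + 267 + 506 + 818 + 183 + 1621 = 5060
REF1 = 506 / 5060 = 0.1000
Denominator → 1665 + 267 + 506 + 818 + 183 = 3439
REF3 = 506 / 3439 = 0.1471
Difference = 14.71 − 10.00 = 4.71 percentage points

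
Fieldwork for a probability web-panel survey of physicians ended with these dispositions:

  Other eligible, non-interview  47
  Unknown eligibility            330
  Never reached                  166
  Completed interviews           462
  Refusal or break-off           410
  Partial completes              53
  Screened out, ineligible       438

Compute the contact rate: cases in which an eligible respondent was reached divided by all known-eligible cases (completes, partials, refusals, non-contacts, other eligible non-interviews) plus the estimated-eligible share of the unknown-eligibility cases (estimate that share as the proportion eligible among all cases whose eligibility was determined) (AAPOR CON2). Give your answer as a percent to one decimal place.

70.6%

Numerator = 462 + 53 + 410 + 47 = 972
Eligible (known) = 462 + 53 + 410 + 166 + 47 = 1138
e = 1138 / (1138 + 438) = 1138 / 1576 = 0.7221
e × U = 0.7221 × 330 = 238.29
Denominator = 1138 + 238.29 = 1376.29
CON2 = 972 / 1376.29 = 0.7062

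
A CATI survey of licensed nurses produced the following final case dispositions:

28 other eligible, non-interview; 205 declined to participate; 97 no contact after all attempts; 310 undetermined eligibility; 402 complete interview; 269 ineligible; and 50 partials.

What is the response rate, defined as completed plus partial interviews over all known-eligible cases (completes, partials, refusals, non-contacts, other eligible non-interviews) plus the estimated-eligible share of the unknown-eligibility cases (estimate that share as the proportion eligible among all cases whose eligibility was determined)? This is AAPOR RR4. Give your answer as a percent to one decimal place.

Numerator → 402 + 50 = 452
Eligible (known) → 402 + 50 + 205 + 97 + 28 = 782
e = 782 / (782 + 269) = 782 / 1051 = 0.7441
e × U → 0.7441 × 310 = 230.67
Denominator → 782 + 230.67 = 1012.67
RR4 = 452 / 1012.67 = 0.4463

44.6%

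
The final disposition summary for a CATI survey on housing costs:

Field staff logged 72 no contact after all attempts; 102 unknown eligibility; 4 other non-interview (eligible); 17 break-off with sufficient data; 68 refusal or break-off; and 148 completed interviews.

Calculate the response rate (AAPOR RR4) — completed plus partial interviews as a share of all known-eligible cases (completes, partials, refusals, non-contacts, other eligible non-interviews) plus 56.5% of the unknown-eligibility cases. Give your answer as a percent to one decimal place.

Top: 148 + 17 = 165
Determined eligible: 148 + 17 + 68 + 72 + 4 = 309
Estimated eligible among unknowns: 0.5650 × 102 = 57.63
Denominator: 309 + 57.63 = 366.63
RR4 = 165 / 366.63 = 0.4500

45.0%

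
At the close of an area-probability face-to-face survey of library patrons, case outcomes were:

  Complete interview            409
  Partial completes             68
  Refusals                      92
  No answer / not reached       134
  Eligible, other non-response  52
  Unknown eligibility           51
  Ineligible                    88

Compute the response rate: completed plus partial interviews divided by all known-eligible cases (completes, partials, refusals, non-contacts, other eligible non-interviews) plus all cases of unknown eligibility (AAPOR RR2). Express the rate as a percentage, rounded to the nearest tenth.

Num → 409 + 68 = 477
Base → 409 + 68 + 92 + 134 + 52 + 51 = 806
RR2 = 477 / 806 = 0.5918

59.2%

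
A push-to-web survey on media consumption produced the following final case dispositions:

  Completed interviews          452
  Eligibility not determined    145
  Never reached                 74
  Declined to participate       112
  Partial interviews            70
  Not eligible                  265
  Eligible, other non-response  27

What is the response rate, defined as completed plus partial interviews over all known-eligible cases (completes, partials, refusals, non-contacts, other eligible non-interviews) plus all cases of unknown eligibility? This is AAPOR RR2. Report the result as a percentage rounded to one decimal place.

59.3%

Top: 452 + 70 = 522
Denom: 452 + 70 + 112 + 74 + 27 + 145 = 880
RR2 = 522 / 880 = 0.5932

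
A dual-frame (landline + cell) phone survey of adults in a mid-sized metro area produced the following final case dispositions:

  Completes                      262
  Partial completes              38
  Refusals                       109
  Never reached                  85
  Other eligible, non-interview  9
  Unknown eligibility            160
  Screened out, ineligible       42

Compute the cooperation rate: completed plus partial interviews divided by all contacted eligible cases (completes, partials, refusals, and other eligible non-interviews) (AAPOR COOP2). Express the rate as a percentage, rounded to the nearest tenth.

71.8%

Numerator → 262 + 38 = 300
Base → 262 + 38 + 109 + 9 = 418
COOP2 = 300 / 418 = 0.7177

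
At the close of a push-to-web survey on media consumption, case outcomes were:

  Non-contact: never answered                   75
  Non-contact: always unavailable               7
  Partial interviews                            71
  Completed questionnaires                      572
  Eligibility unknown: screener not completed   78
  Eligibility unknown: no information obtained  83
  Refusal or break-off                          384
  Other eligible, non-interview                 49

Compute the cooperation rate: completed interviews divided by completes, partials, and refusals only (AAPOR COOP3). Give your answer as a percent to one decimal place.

55.7%

No answer / not reached = 75 + 7 = 82
Eligibility not determined = 78 + 83 = 161
Num = 572
Denominator = 572 + 71 + 384 = 1027
COOP3 = 572 / 1027 = 0.5570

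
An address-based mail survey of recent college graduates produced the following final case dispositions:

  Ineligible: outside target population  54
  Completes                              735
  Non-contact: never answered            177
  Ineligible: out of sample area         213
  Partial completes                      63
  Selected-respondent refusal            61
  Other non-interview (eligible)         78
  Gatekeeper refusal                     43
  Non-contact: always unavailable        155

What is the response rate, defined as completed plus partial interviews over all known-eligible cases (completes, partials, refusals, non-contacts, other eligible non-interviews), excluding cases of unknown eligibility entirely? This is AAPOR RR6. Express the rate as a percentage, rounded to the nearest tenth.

60.8%

Refusal or break-off = 43 + 61 = 104
No answer / not reached = 177 + 155 = 332
Out of scope = 54 + 213 = 267
Numerator → 735 + 63 = 798
Denom → 735 + 63 + 104 + 332 + 78 = 1312
RR6 = 798 / 1312 = 0.6082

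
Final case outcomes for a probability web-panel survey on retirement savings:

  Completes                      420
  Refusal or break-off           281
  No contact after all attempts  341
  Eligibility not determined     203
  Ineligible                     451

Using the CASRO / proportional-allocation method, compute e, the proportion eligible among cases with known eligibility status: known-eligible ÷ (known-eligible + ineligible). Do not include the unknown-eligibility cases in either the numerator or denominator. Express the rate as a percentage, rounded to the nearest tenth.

Determined eligible → 420 + 281 + 341 = 1042
e = 1042 / (1042 + 451) = 1042 / 1493 = 0.6979

69.8%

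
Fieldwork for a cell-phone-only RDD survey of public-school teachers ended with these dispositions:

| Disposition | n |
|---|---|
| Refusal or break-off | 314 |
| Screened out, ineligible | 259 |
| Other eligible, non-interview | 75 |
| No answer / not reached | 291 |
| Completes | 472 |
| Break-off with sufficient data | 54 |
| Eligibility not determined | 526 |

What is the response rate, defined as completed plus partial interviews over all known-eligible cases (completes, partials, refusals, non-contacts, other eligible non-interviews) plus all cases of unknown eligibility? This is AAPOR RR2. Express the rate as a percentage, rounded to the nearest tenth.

30.4%

Numerator = 472 + 54 = 526
Denominator = 472 + 54 + 314 + 291 + 75 + 526 = 1732
RR2 = 526 / 1732 = 0.3037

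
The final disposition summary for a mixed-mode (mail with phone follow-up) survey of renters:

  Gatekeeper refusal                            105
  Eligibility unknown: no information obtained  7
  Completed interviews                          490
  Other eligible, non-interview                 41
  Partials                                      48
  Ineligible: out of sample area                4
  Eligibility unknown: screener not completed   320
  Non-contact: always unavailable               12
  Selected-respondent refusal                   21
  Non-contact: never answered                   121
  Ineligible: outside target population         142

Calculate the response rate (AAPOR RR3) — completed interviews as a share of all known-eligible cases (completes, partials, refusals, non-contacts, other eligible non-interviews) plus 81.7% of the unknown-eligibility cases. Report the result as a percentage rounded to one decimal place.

Refusals = 105 + 21 = 126
Non-contacts = 121 + 12 = 133
Unknown if eligible = 320 + 7 = 327
Screened out, ineligible = 142 + 4 = 146
Num → 490
Known eligible → 490 + 48 + 126 + 133 + 41 = 838
e × U → 0.8170 × 327 = 267.16
Denom → 838 + 267.16 = 1105.16
RR3 = 490 / 1105.16 = 0.4434

44.3%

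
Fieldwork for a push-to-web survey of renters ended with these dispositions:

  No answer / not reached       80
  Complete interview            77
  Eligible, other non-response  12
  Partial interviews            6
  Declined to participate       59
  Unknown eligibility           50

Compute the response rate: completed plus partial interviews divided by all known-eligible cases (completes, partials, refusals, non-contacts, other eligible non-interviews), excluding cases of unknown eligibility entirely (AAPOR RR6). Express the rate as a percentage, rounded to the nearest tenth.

35.5%

Numerator: 77 + 6 = 83
Base: 77 + 6 + 59 + 80 + 12 = 234
RR6 = 83 / 234 = 0.3547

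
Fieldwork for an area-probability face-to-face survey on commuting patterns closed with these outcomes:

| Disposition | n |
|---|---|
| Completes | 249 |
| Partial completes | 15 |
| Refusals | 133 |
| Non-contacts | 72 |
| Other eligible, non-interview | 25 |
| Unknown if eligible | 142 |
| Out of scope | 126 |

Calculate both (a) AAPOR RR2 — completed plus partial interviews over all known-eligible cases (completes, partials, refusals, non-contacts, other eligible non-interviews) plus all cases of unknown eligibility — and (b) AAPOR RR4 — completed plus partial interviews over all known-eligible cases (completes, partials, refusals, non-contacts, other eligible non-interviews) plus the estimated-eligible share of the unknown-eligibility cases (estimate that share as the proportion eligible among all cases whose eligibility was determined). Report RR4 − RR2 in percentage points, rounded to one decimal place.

2.0

Top: 249 + 15 = 264
Denom: 249 + 15 + 133 + 72 + 25 + 142 = 636
RR2 = 264 / 636 = 0.4151
Eligible (known): 249 + 15 + 133 + 72 + 25 = 494
e = 494 / (494 + 126) = 494 / 620 = 0.7968
Estimated eligible among unknowns: 0.7968 × 142 = 113.15
Denom: 494 + 113.15 = 607.15
RR4 = 264 / 607.15 = 0.4348
Difference = 43.48 − 41.51 = 1.97 percentage points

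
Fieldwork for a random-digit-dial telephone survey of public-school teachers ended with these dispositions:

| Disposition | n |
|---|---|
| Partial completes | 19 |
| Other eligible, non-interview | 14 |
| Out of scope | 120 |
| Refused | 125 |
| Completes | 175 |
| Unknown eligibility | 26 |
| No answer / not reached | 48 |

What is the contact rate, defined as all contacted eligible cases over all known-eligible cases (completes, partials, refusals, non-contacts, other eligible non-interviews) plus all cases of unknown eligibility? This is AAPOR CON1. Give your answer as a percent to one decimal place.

Num = 175 + 19 + 125 + 14 = 333
Denom = 175 + 19 + 125 + 48 + 14 + 26 = 407
CON1 = 333 / 407 = 0.8182

81.8%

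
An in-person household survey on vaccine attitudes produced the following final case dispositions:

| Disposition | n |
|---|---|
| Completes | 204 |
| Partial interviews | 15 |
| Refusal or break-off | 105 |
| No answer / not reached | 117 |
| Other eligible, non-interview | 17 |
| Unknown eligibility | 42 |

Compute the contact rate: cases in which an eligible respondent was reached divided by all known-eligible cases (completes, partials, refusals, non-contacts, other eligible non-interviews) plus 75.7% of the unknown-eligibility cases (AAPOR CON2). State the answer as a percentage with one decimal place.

Num → 204 + 15 + 105 + 17 = 341
Determined eligible → 204 + 15 + 105 + 117 + 17 = 458
Eligible share of unknowns → 0.7570 × 42 = 31.79
Denominator → 458 + 31.79 = 489.79
CON2 = 341 / 489.79 = 0.6962

69.6%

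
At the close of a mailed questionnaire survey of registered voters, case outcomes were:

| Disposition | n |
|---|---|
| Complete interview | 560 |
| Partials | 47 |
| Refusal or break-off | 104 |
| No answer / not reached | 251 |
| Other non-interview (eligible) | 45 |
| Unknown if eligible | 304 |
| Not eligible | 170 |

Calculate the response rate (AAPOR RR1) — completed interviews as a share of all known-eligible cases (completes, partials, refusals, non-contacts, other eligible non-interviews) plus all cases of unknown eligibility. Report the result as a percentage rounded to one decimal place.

42.7%

Numerator → 560
Base → 560 + 47 + 104 + 251 + 45 + 304 = 1311
RR1 = 560 / 1311 = 0.4272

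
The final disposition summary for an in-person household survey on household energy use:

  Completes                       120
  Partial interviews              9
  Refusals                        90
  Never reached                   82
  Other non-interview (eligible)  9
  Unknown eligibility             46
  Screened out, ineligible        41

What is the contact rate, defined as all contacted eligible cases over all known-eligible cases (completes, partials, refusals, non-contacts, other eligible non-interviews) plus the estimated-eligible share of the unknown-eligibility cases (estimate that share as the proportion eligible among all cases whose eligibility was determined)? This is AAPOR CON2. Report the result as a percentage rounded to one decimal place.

Num = 120 + 9 + 90 + 9 = 228
Eligible (known) = 120 + 9 + 90 + 82 + 9 = 310
e = 310 / (310 + 41) = 310 / 351 = 0.8832
Eligible share of unknowns = 0.8832 × 46 = 40.63
Base = 310 + 40.63 = 350.63
CON2 = 228 / 350.63 = 0.6503

65.0%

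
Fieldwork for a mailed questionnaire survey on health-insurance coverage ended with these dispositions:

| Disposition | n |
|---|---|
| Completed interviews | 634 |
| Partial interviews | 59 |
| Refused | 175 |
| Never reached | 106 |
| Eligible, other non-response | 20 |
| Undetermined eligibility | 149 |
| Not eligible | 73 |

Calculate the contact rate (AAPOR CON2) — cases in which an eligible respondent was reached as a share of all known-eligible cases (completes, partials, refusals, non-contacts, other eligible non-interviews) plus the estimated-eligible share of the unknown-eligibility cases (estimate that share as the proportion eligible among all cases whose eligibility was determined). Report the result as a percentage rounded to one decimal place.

Num: 634 + 59 + 175 + 20 = 888
Known eligible: 634 + 59 + 175 + 106 + 20 = 994
e = 994 / (994 + 73) = 994 / 1067 = 0.9316
Estimated eligible among unknowns: 0.9316 × 149 = 138.81
Denominator: 994 + 138.81 = 1132.81
CON2 = 888 / 1132.81 = 0.7839

78.4%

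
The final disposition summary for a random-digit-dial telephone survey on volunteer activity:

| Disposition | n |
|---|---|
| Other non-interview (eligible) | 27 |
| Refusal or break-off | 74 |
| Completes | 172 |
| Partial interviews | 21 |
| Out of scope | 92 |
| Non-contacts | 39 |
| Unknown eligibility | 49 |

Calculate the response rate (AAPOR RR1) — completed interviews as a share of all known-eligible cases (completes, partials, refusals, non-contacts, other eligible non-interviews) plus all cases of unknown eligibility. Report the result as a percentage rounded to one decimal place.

45.0%

Numerator: 172
Denominator: 172 + 21 + 74 + 39 + 27 + 49 = 382
RR1 = 172 / 382 = 0.4503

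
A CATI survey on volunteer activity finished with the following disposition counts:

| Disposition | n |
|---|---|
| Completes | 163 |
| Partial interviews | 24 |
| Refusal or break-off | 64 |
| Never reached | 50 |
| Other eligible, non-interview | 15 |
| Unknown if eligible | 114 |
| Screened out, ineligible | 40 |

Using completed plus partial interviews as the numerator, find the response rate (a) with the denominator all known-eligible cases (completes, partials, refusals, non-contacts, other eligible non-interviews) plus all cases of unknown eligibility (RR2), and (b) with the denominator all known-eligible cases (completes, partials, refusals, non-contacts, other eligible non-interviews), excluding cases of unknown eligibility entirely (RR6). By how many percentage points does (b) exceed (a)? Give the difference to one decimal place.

Num → 163 + 24 = 187
Denom → 163 + 24 + 64 + 50 + 15 + 114 = 430
RR2 = 187 / 430 = 0.4349
Denom → 163 + 24 + 64 + 50 + 15 = 316
RR6 = 187 / 316 = 0.5918
Difference = 59.18 − 43.49 = 15.69 percentage points

15.7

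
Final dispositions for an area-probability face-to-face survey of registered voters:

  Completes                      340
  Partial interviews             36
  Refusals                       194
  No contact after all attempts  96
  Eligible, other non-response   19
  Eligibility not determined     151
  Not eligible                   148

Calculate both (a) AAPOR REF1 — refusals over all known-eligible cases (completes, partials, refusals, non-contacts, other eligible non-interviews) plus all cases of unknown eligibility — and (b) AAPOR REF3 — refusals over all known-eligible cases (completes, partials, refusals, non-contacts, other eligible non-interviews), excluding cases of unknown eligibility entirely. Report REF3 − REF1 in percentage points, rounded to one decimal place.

Num → 194
Base → 340 + 36 + 194 + 96 + 19 + 151 = 836
REF1 = 194 / 836 = 0.2321
Base → 340 + 36 + 194 + 96 + 19 = 685
REF3 = 194 / 685 = 0.2832
Difference = 28.32 − 23.21 = 5.11 percentage points

5.1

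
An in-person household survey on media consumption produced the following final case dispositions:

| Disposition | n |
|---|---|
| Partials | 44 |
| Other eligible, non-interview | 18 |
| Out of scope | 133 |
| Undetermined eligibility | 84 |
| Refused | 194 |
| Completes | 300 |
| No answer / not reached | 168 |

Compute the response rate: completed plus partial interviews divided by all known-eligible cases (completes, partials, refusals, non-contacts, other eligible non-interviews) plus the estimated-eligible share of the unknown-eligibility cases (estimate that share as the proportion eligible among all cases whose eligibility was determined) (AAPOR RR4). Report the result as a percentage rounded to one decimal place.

43.3%

Numerator: 300 + 44 = 344
Known eligible: 300 + 44 + 194 + 168 + 18 = 724
e = 724 / (724 + 133) = 724 / 857 = 0.8448
Estimated eligible among unknowns: 0.8448 × 84 = 70.96
Denom: 724 + 70.96 = 794.96
RR4 = 344 / 794.96 = 0.4327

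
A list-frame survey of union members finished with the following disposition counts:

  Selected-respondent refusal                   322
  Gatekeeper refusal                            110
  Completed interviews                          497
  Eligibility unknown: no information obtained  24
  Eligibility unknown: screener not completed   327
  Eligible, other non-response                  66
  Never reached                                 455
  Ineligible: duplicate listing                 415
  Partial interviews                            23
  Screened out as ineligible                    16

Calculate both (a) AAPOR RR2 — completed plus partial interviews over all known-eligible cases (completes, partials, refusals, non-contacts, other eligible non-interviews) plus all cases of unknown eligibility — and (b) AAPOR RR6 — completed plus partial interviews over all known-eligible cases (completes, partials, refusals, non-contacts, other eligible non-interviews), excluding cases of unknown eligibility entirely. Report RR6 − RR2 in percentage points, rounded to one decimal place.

Declined to participate = 110 + 322 = 432
Eligibility not determined = 327 + 24 = 351
Out of scope = 16 + 415 = 431
Num = 497 + 23 = 520
Denominator = 497 + 23 + 432 + 455 + 66 + 351 = 1824
RR2 = 520 / 1824 = 0.2851
Denominator = 497 + 23 + 432 + 455 + 66 = 1473
RR6 = 520 / 1473 = 0.3530
Difference = 35.30 − 28.51 = 6.79 percentage points

6.8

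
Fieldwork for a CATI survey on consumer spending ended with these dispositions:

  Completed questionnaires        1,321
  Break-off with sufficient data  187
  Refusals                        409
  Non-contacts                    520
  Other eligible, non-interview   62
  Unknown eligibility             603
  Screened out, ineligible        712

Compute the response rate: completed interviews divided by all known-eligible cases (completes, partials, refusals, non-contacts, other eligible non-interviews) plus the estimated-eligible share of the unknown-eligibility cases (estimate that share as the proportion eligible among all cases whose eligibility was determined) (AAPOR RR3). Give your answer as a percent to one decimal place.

Numerator = 1321
Eligible (known) = 1321 + 187 + 409 + 520 + 62 = 2499
e = 2499 / (2499 + 712) = 2499 / 3211 = 0.7783
Estimated eligible among unknowns = 0.7783 × 603 = 469.31
Base = 2499 + 469.31 = 2968.31
RR3 = 1321 / 2968.31 = 0.4450

44.5%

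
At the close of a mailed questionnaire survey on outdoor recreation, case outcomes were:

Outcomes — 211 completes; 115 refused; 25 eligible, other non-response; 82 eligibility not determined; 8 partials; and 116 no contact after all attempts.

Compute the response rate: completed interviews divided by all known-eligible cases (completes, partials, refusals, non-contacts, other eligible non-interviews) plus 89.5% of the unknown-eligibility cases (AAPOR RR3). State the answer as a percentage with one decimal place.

Top: 211
Determined eligible: 211 + 8 + 115 + 116 + 25 = 475
Eligible share of unknowns: 0.8950 × 82 = 73.39
Denominator: 475 + 73.39 = 548.39
RR3 = 211 / 548.39 = 0.3848

38.5%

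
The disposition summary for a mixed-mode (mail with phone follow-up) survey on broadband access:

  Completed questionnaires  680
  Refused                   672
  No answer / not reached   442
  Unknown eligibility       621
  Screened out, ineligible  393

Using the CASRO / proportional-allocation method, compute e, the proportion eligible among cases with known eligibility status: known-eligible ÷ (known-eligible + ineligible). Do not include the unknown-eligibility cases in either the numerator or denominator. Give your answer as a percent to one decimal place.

82.0%

Determined eligible → 680 + 672 + 442 = 1794
e = 1794 / (1794 + 393) = 1794 / 2187 = 0.8203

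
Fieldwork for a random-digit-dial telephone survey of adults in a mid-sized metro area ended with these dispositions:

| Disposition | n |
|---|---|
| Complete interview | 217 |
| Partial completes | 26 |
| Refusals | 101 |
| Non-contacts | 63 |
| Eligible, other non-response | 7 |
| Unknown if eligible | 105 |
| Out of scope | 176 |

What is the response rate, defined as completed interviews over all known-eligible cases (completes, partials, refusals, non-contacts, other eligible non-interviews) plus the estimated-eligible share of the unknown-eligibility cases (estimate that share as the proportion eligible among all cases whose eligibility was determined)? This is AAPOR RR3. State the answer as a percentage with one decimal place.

Numerator = 217
Determined eligible = 217 + 26 + 101 + 63 + 7 = 414
e = 414 / (414 + 176) = 414 / 590 = 0.7017
Estimated eligible among unknowns = 0.7017 × 105 = 73.68
Denominator = 414 + 73.68 = 487.68
RR3 = 217 / 487.68 = 0.4450

44.5%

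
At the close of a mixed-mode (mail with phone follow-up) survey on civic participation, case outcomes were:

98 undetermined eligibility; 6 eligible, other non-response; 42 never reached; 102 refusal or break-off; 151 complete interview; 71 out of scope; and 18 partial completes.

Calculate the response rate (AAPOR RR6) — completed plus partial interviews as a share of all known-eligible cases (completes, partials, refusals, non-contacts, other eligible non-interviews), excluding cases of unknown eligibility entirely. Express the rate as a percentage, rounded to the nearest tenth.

Numerator → 151 + 18 = 169
Base → 151 + 18 + 102 + 42 + 6 = 319
RR6 = 169 / 319 = 0.5298

53.0%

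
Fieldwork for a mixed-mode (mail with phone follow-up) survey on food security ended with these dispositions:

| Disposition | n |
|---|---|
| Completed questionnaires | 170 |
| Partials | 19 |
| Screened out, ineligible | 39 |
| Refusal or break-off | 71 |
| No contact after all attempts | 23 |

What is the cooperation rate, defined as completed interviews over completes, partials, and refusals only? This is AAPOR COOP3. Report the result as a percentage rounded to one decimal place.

65.4%

Num = 170
Denominator = 170 + 19 + 71 = 260
COOP3 = 170 / 260 = 0.6538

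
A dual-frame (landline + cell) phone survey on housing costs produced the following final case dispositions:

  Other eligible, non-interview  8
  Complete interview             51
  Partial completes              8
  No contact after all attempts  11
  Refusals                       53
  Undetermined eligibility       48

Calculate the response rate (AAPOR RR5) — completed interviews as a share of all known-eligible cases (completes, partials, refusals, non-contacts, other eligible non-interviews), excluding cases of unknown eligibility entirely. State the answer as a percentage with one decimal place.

Top = 51
Denominator = 51 + 8 + 53 + 11 + 8 = 131
RR5 = 51 / 131 = 0.3893

38.9%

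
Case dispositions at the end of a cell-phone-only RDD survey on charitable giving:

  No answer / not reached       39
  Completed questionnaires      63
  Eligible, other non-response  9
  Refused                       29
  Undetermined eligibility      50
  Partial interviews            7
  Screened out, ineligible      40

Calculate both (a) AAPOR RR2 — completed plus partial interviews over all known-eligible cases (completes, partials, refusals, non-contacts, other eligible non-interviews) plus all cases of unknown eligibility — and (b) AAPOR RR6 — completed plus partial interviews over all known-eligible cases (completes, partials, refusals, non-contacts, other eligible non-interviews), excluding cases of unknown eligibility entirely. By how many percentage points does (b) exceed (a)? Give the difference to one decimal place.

Top: 63 + 7 = 70
Denom: 63 + 7 + 29 + 39 + 9 + 50 = 197
RR2 = 70 / 197 = 0.3553
Denom: 63 + 7 + 29 + 39 + 9 = 147
RR6 = 70 / 147 = 0.4762
Difference = 47.62 − 35.53 = 12.09 percentage points

12.1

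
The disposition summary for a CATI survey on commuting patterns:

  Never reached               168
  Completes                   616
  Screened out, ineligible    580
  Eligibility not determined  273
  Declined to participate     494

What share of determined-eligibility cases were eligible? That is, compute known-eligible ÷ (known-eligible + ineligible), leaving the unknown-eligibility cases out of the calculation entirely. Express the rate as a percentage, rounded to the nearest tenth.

68.8%

Determined eligible → 616 + 494 + 168 = 1278
e = 1278 / (1278 + 580) = 1278 / 1858 = 0.6878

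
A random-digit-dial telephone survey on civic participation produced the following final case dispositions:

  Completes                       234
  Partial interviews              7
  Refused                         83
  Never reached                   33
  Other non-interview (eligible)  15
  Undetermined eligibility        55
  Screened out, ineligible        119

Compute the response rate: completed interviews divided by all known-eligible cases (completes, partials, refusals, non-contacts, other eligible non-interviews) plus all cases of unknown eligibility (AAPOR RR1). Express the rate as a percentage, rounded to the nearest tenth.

54.8%

Num → 234
Denom → 234 + 7 + 83 + 33 + 15 + 55 = 427
RR1 = 234 / 427 = 0.5480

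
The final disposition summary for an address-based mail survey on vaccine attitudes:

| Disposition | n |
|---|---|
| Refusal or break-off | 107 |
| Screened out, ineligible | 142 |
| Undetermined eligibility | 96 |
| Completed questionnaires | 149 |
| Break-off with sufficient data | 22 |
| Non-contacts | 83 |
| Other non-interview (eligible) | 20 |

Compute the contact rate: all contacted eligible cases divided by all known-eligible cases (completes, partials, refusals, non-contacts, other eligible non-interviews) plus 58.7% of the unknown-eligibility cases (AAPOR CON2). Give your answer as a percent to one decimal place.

68.1%

Numerator = 149 + 22 + 107 + 20 = 298
Determined eligible = 149 + 22 + 107 + 83 + 20 = 381
e × U = 0.5870 × 96 = 56.35
Denom = 381 + 56.35 = 437.35
CON2 = 298 / 437.35 = 0.6814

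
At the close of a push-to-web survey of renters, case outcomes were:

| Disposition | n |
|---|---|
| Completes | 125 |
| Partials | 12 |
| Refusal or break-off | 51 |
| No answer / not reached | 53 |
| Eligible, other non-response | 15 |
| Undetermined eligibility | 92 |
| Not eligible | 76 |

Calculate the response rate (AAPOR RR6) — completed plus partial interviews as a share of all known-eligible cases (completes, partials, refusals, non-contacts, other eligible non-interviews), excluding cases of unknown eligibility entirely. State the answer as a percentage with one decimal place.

Top: 125 + 12 = 137
Base: 125 + 12 + 51 + 53 + 15 = 256
RR6 = 137 / 256 = 0.5352

53.5%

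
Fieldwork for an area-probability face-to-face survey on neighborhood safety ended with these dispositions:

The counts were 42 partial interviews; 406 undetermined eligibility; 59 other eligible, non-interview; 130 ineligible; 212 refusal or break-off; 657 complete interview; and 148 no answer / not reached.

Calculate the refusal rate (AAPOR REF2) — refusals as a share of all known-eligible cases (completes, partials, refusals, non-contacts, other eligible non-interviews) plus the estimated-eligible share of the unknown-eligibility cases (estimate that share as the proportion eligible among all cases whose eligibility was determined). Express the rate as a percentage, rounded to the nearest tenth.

14.3%

Top: 212
Eligible (known): 657 + 42 + 212 + 148 + 59 = 1118
e = 1118 / (1118 + 130) = 1118 / 1248 = 0.8958
Estimated eligible among unknowns: 0.8958 × 406 = 363.69
Base: 1118 + 363.69 = 1481.69
REF2 = 212 / 1481.69 = 0.1431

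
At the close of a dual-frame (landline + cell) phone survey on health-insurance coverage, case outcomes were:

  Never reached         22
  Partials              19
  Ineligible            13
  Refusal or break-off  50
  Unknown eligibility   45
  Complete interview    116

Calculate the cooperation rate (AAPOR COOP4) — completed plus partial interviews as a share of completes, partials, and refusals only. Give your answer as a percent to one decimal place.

73.0%

Top = 116 + 19 = 135
Base = 116 + 19 + 50 = 185
COOP4 = 135 / 185 = 0.7297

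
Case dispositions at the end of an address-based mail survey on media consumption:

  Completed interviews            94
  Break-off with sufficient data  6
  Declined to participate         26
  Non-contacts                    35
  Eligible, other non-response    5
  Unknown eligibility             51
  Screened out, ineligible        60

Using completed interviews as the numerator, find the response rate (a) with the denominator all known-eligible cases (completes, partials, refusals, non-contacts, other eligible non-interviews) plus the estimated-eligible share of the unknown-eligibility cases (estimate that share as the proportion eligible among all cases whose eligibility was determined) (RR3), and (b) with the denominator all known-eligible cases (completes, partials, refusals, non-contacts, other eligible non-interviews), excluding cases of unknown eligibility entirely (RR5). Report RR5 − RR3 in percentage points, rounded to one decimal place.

Num → 94
Known eligible → 94 + 6 + 26 + 35 + 5 = 166
e = 166 / (166 + 60) = 166 / 226 = 0.7345
Estimated eligible among unknowns → 0.7345 × 51 = 37.46
Denominator → 166 + 37.46 = 203.46
RR3 = 94 / 203.46 = 0.4620
Denominator → 94 + 6 + 26 + 35 + 5 = 166
RR5 = 94 / 166 = 0.5663
Difference = 56.63 − 46.20 = 10.43 percentage points

10.4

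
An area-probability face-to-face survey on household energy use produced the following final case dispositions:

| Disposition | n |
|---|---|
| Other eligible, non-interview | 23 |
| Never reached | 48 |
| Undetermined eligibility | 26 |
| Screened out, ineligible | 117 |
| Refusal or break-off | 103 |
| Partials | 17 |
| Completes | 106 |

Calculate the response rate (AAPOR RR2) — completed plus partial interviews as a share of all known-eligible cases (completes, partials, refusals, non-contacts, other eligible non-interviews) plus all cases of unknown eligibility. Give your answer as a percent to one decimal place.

38.1%

Top = 106 + 17 = 123
Denominator = 106 + 17 + 103 + 48 + 23 + 26 = 323
RR2 = 123 / 323 = 0.3808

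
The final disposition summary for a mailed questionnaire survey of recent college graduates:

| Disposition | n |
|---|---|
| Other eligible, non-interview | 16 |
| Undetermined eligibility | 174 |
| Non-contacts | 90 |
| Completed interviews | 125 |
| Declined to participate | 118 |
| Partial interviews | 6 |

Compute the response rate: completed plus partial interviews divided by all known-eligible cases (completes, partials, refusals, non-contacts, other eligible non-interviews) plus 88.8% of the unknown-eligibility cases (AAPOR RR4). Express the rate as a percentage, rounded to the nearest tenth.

Top: 125 + 6 = 131
Eligible (known): 125 + 6 + 118 + 90 + 16 = 355
Eligible share of unknowns: 0.8880 × 174 = 154.51
Denom: 355 + 154.51 = 509.51
RR4 = 131 / 509.51 = 0.2571

25.7%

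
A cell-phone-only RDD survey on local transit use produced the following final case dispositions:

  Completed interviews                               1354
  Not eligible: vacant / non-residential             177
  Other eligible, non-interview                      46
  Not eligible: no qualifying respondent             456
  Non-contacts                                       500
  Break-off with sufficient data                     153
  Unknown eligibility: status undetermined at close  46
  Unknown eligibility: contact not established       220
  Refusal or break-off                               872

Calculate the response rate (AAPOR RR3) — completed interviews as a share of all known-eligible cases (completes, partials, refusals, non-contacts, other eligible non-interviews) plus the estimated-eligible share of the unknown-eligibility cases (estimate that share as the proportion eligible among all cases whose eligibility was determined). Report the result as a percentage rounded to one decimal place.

43.1%

Eligibility not determined = 220 + 46 = 266
Ineligible = 456 + 177 = 633
Top = 1354
Eligible (known) = 1354 + 153 + 872 + 500 + 46 = 2925
e = 2925 / (2925 + 633) = 2925 / 3558 = 0.8221
Eligible share of unknowns = 0.8221 × 266 = 218.68
Denominator = 2925 + 218.68 = 3143.68
RR3 = 1354 / 3143.68 = 0.4307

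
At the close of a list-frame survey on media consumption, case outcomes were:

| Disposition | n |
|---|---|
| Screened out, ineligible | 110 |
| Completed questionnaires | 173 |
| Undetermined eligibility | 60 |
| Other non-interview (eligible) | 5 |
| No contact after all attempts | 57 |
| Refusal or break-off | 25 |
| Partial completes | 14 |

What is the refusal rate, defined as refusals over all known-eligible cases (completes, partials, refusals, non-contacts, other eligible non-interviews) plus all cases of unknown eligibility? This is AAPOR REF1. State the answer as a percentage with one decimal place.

Numerator = 25
Base = 173 + 14 + 25 + 57 + 5 + 60 = 334
REF1 = 25 / 334 = 0.0749

7.5%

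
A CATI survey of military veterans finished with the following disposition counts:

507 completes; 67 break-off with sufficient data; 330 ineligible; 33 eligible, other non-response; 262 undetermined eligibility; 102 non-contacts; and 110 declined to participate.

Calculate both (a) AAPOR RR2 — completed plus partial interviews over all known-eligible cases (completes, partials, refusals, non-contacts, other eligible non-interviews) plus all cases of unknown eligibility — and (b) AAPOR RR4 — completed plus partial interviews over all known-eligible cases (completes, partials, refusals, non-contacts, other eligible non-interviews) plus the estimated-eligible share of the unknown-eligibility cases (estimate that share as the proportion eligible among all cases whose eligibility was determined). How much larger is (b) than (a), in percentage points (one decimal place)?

Num → 507 + 67 = 574
Denominator → 507 + 67 + 110 + 102 + 33 + 262 = 1081
RR2 = 574 / 1081 = 0.5310
Determined eligible → 507 + 67 + 110 + 102 + 33 = 819
e = 819 / (819 + 330) = 819 / 1149 = 0.7128
Estimated eligible among unknowns → 0.7128 × 262 = 186.75
Denominator → 819 + 186.75 = 1005.75
RR4 = 574 / 1005.75 = 0.5707
Difference = 57.07 − 53.10 = 3.97 percentage points

4.0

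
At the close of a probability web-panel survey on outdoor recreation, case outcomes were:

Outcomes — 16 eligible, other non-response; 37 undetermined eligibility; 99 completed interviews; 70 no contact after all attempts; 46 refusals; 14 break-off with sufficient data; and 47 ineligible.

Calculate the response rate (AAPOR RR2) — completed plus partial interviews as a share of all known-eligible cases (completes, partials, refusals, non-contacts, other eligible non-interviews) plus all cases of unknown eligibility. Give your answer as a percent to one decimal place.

40.1%

Num → 99 + 14 = 113
Base → 99 + 14 + 46 + 70 + 16 + 37 = 282
RR2 = 113 / 282 = 0.4007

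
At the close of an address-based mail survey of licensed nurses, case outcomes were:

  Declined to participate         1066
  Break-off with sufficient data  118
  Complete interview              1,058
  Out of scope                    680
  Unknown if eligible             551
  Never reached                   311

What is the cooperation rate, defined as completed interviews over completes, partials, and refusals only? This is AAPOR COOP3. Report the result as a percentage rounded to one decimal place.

47.2%

Top: 1058
Base: 1058 + 118 + 1066 = 2242
COOP3 = 1058 / 2242 = 0.4719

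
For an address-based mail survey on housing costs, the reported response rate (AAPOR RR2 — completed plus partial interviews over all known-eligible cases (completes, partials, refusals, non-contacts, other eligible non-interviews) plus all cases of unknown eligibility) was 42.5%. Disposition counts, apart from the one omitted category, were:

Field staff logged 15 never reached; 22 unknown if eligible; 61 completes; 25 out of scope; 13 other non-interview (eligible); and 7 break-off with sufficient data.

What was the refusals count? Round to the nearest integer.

42

Top = 61 + 7 = 68
RR2 = 68 / D = 0.425
D = 68 / 0.425 = 160.0
Other denominator terms total 118
refusals = 160.0 − 118 ≈ 42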